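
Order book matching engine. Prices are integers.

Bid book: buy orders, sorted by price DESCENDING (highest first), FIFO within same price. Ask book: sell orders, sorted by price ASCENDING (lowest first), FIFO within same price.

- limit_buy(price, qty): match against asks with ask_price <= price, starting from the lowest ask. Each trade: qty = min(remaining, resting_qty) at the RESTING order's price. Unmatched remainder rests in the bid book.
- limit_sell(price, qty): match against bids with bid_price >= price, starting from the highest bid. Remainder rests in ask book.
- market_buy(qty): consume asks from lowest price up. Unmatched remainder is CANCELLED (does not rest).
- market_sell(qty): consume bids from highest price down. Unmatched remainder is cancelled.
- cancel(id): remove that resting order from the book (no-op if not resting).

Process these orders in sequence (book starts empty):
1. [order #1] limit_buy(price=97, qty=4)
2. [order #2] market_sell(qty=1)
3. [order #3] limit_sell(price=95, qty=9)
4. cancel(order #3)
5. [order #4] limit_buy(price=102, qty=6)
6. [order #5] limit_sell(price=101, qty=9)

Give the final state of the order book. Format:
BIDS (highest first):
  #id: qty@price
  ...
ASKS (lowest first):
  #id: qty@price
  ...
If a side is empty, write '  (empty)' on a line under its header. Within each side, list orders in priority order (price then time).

Answer: BIDS (highest first):
  (empty)
ASKS (lowest first):
  #5: 3@101

Derivation:
After op 1 [order #1] limit_buy(price=97, qty=4): fills=none; bids=[#1:4@97] asks=[-]
After op 2 [order #2] market_sell(qty=1): fills=#1x#2:1@97; bids=[#1:3@97] asks=[-]
After op 3 [order #3] limit_sell(price=95, qty=9): fills=#1x#3:3@97; bids=[-] asks=[#3:6@95]
After op 4 cancel(order #3): fills=none; bids=[-] asks=[-]
After op 5 [order #4] limit_buy(price=102, qty=6): fills=none; bids=[#4:6@102] asks=[-]
After op 6 [order #5] limit_sell(price=101, qty=9): fills=#4x#5:6@102; bids=[-] asks=[#5:3@101]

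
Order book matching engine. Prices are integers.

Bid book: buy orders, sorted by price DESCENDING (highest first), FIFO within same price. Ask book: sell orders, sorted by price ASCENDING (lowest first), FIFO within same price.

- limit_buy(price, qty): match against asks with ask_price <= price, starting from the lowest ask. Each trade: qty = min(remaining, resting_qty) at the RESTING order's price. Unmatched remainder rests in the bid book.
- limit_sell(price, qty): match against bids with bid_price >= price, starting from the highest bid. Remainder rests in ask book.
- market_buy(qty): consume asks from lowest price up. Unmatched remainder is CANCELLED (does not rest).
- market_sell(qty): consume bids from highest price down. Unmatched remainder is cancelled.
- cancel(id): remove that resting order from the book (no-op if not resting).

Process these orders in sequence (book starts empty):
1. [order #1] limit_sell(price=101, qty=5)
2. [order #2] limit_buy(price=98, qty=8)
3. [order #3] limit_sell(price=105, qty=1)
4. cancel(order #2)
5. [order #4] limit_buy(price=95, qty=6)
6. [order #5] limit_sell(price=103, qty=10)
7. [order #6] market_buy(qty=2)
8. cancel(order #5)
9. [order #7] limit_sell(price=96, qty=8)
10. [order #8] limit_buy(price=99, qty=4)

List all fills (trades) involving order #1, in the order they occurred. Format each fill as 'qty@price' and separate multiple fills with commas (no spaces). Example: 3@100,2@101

Answer: 2@101

Derivation:
After op 1 [order #1] limit_sell(price=101, qty=5): fills=none; bids=[-] asks=[#1:5@101]
After op 2 [order #2] limit_buy(price=98, qty=8): fills=none; bids=[#2:8@98] asks=[#1:5@101]
After op 3 [order #3] limit_sell(price=105, qty=1): fills=none; bids=[#2:8@98] asks=[#1:5@101 #3:1@105]
After op 4 cancel(order #2): fills=none; bids=[-] asks=[#1:5@101 #3:1@105]
After op 5 [order #4] limit_buy(price=95, qty=6): fills=none; bids=[#4:6@95] asks=[#1:5@101 #3:1@105]
After op 6 [order #5] limit_sell(price=103, qty=10): fills=none; bids=[#4:6@95] asks=[#1:5@101 #5:10@103 #3:1@105]
After op 7 [order #6] market_buy(qty=2): fills=#6x#1:2@101; bids=[#4:6@95] asks=[#1:3@101 #5:10@103 #3:1@105]
After op 8 cancel(order #5): fills=none; bids=[#4:6@95] asks=[#1:3@101 #3:1@105]
After op 9 [order #7] limit_sell(price=96, qty=8): fills=none; bids=[#4:6@95] asks=[#7:8@96 #1:3@101 #3:1@105]
After op 10 [order #8] limit_buy(price=99, qty=4): fills=#8x#7:4@96; bids=[#4:6@95] asks=[#7:4@96 #1:3@101 #3:1@105]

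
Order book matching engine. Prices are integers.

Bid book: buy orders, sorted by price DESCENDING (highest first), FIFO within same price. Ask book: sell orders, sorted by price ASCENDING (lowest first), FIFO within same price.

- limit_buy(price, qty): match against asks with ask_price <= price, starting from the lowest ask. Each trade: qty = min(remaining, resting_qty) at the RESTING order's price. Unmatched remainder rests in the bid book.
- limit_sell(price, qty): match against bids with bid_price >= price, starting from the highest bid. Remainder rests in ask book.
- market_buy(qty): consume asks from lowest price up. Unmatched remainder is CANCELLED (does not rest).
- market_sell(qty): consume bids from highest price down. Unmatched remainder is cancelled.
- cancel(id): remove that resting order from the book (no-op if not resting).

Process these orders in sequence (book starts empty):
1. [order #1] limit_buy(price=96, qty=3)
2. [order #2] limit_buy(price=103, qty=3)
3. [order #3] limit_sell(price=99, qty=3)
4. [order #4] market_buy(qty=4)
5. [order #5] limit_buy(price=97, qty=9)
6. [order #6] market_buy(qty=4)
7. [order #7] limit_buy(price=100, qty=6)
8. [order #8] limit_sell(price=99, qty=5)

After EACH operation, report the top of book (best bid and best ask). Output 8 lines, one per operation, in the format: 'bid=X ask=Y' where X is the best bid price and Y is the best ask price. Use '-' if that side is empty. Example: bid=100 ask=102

After op 1 [order #1] limit_buy(price=96, qty=3): fills=none; bids=[#1:3@96] asks=[-]
After op 2 [order #2] limit_buy(price=103, qty=3): fills=none; bids=[#2:3@103 #1:3@96] asks=[-]
After op 3 [order #3] limit_sell(price=99, qty=3): fills=#2x#3:3@103; bids=[#1:3@96] asks=[-]
After op 4 [order #4] market_buy(qty=4): fills=none; bids=[#1:3@96] asks=[-]
After op 5 [order #5] limit_buy(price=97, qty=9): fills=none; bids=[#5:9@97 #1:3@96] asks=[-]
After op 6 [order #6] market_buy(qty=4): fills=none; bids=[#5:9@97 #1:3@96] asks=[-]
After op 7 [order #7] limit_buy(price=100, qty=6): fills=none; bids=[#7:6@100 #5:9@97 #1:3@96] asks=[-]
After op 8 [order #8] limit_sell(price=99, qty=5): fills=#7x#8:5@100; bids=[#7:1@100 #5:9@97 #1:3@96] asks=[-]

Answer: bid=96 ask=-
bid=103 ask=-
bid=96 ask=-
bid=96 ask=-
bid=97 ask=-
bid=97 ask=-
bid=100 ask=-
bid=100 ask=-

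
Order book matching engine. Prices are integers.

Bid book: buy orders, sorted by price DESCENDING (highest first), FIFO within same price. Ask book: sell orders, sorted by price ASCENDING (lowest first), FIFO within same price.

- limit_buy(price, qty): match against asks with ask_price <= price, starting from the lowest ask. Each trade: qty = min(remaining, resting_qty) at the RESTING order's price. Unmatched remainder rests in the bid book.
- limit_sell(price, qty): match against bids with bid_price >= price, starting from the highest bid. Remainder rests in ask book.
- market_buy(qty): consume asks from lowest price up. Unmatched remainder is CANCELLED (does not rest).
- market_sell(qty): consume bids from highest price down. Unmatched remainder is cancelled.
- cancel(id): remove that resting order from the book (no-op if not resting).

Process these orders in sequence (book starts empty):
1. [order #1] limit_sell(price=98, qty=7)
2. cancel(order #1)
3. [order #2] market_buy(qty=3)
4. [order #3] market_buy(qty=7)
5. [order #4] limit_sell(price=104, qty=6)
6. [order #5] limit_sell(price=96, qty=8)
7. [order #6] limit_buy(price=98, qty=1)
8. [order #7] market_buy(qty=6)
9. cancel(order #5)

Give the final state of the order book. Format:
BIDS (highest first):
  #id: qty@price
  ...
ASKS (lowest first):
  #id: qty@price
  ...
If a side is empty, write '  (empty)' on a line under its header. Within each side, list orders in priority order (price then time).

Answer: BIDS (highest first):
  (empty)
ASKS (lowest first):
  #4: 6@104

Derivation:
After op 1 [order #1] limit_sell(price=98, qty=7): fills=none; bids=[-] asks=[#1:7@98]
After op 2 cancel(order #1): fills=none; bids=[-] asks=[-]
After op 3 [order #2] market_buy(qty=3): fills=none; bids=[-] asks=[-]
After op 4 [order #3] market_buy(qty=7): fills=none; bids=[-] asks=[-]
After op 5 [order #4] limit_sell(price=104, qty=6): fills=none; bids=[-] asks=[#4:6@104]
After op 6 [order #5] limit_sell(price=96, qty=8): fills=none; bids=[-] asks=[#5:8@96 #4:6@104]
After op 7 [order #6] limit_buy(price=98, qty=1): fills=#6x#5:1@96; bids=[-] asks=[#5:7@96 #4:6@104]
After op 8 [order #7] market_buy(qty=6): fills=#7x#5:6@96; bids=[-] asks=[#5:1@96 #4:6@104]
After op 9 cancel(order #5): fills=none; bids=[-] asks=[#4:6@104]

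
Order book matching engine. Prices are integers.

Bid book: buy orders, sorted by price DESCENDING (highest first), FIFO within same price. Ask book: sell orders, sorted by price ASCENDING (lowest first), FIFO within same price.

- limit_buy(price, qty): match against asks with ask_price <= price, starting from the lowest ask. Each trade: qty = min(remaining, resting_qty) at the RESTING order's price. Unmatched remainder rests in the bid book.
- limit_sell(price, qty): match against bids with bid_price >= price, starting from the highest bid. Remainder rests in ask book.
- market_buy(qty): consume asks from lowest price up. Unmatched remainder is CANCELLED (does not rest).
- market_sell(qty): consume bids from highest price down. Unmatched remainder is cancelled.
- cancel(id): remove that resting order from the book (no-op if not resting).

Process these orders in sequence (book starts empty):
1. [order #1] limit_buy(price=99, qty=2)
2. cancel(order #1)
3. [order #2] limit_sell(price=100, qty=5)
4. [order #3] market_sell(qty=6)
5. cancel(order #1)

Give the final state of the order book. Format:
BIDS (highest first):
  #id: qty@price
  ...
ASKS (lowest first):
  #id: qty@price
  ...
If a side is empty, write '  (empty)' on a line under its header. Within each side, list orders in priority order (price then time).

After op 1 [order #1] limit_buy(price=99, qty=2): fills=none; bids=[#1:2@99] asks=[-]
After op 2 cancel(order #1): fills=none; bids=[-] asks=[-]
After op 3 [order #2] limit_sell(price=100, qty=5): fills=none; bids=[-] asks=[#2:5@100]
After op 4 [order #3] market_sell(qty=6): fills=none; bids=[-] asks=[#2:5@100]
After op 5 cancel(order #1): fills=none; bids=[-] asks=[#2:5@100]

Answer: BIDS (highest first):
  (empty)
ASKS (lowest first):
  #2: 5@100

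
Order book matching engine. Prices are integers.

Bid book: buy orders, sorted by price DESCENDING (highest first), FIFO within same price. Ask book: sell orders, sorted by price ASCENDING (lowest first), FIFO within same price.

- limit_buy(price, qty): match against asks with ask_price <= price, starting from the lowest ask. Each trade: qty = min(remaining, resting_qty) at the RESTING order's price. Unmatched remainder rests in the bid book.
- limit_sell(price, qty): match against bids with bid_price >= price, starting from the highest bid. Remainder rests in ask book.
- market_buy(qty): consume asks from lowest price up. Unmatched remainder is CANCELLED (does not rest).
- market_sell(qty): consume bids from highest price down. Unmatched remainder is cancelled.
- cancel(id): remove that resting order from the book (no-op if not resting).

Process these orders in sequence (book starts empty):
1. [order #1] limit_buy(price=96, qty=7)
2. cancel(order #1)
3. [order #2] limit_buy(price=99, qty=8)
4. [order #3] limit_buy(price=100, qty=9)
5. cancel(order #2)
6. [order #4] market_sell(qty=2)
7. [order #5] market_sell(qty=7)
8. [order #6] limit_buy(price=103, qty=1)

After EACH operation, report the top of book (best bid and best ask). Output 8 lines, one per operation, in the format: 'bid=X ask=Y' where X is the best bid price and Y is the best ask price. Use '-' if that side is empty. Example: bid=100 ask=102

After op 1 [order #1] limit_buy(price=96, qty=7): fills=none; bids=[#1:7@96] asks=[-]
After op 2 cancel(order #1): fills=none; bids=[-] asks=[-]
After op 3 [order #2] limit_buy(price=99, qty=8): fills=none; bids=[#2:8@99] asks=[-]
After op 4 [order #3] limit_buy(price=100, qty=9): fills=none; bids=[#3:9@100 #2:8@99] asks=[-]
After op 5 cancel(order #2): fills=none; bids=[#3:9@100] asks=[-]
After op 6 [order #4] market_sell(qty=2): fills=#3x#4:2@100; bids=[#3:7@100] asks=[-]
After op 7 [order #5] market_sell(qty=7): fills=#3x#5:7@100; bids=[-] asks=[-]
After op 8 [order #6] limit_buy(price=103, qty=1): fills=none; bids=[#6:1@103] asks=[-]

Answer: bid=96 ask=-
bid=- ask=-
bid=99 ask=-
bid=100 ask=-
bid=100 ask=-
bid=100 ask=-
bid=- ask=-
bid=103 ask=-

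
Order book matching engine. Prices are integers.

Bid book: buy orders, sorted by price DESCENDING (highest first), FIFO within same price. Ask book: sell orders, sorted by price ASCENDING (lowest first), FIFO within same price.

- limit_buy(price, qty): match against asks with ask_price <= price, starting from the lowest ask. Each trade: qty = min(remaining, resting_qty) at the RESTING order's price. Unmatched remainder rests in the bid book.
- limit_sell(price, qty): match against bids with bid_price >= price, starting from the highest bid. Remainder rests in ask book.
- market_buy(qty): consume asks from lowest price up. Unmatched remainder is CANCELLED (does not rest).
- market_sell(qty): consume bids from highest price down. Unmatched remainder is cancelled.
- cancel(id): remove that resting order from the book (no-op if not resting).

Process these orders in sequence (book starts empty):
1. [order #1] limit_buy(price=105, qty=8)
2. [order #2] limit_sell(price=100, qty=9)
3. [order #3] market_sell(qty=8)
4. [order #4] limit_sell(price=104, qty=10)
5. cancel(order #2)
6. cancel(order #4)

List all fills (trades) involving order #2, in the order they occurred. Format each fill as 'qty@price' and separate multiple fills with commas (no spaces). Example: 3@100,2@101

After op 1 [order #1] limit_buy(price=105, qty=8): fills=none; bids=[#1:8@105] asks=[-]
After op 2 [order #2] limit_sell(price=100, qty=9): fills=#1x#2:8@105; bids=[-] asks=[#2:1@100]
After op 3 [order #3] market_sell(qty=8): fills=none; bids=[-] asks=[#2:1@100]
After op 4 [order #4] limit_sell(price=104, qty=10): fills=none; bids=[-] asks=[#2:1@100 #4:10@104]
After op 5 cancel(order #2): fills=none; bids=[-] asks=[#4:10@104]
After op 6 cancel(order #4): fills=none; bids=[-] asks=[-]

Answer: 8@105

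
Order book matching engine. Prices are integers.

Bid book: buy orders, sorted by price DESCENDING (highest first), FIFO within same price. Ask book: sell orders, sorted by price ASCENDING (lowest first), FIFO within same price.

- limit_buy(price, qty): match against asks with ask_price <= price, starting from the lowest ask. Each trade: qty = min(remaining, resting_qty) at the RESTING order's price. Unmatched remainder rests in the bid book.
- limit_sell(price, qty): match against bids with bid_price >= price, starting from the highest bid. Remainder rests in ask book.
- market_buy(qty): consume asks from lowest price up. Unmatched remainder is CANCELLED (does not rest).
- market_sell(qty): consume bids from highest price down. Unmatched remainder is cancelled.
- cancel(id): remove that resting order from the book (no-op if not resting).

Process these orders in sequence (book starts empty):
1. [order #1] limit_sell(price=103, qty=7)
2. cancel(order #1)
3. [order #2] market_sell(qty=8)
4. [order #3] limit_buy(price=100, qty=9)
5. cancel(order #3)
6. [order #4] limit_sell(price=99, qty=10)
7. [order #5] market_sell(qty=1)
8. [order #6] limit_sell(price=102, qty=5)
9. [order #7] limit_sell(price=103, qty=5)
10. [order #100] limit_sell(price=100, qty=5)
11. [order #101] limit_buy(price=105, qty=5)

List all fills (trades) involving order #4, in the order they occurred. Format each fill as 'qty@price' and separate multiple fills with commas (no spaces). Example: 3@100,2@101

Answer: 5@99

Derivation:
After op 1 [order #1] limit_sell(price=103, qty=7): fills=none; bids=[-] asks=[#1:7@103]
After op 2 cancel(order #1): fills=none; bids=[-] asks=[-]
After op 3 [order #2] market_sell(qty=8): fills=none; bids=[-] asks=[-]
After op 4 [order #3] limit_buy(price=100, qty=9): fills=none; bids=[#3:9@100] asks=[-]
After op 5 cancel(order #3): fills=none; bids=[-] asks=[-]
After op 6 [order #4] limit_sell(price=99, qty=10): fills=none; bids=[-] asks=[#4:10@99]
After op 7 [order #5] market_sell(qty=1): fills=none; bids=[-] asks=[#4:10@99]
After op 8 [order #6] limit_sell(price=102, qty=5): fills=none; bids=[-] asks=[#4:10@99 #6:5@102]
After op 9 [order #7] limit_sell(price=103, qty=5): fills=none; bids=[-] asks=[#4:10@99 #6:5@102 #7:5@103]
After op 10 [order #100] limit_sell(price=100, qty=5): fills=none; bids=[-] asks=[#4:10@99 #100:5@100 #6:5@102 #7:5@103]
After op 11 [order #101] limit_buy(price=105, qty=5): fills=#101x#4:5@99; bids=[-] asks=[#4:5@99 #100:5@100 #6:5@102 #7:5@103]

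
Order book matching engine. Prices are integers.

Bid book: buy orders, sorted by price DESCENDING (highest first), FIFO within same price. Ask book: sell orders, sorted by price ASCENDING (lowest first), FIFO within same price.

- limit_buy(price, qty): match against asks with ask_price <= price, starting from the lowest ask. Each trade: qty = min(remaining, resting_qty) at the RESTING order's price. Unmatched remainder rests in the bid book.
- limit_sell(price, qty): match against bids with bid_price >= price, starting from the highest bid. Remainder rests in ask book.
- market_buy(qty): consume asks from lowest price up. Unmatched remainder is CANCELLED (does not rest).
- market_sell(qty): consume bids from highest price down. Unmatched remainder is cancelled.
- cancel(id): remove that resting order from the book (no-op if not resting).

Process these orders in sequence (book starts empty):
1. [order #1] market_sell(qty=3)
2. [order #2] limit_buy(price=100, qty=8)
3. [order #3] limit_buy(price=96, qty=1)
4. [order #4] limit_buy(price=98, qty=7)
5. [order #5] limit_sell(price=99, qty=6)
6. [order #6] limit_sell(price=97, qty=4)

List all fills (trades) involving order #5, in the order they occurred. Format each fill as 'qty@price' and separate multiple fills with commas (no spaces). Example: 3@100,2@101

After op 1 [order #1] market_sell(qty=3): fills=none; bids=[-] asks=[-]
After op 2 [order #2] limit_buy(price=100, qty=8): fills=none; bids=[#2:8@100] asks=[-]
After op 3 [order #3] limit_buy(price=96, qty=1): fills=none; bids=[#2:8@100 #3:1@96] asks=[-]
After op 4 [order #4] limit_buy(price=98, qty=7): fills=none; bids=[#2:8@100 #4:7@98 #3:1@96] asks=[-]
After op 5 [order #5] limit_sell(price=99, qty=6): fills=#2x#5:6@100; bids=[#2:2@100 #4:7@98 #3:1@96] asks=[-]
After op 6 [order #6] limit_sell(price=97, qty=4): fills=#2x#6:2@100 #4x#6:2@98; bids=[#4:5@98 #3:1@96] asks=[-]

Answer: 6@100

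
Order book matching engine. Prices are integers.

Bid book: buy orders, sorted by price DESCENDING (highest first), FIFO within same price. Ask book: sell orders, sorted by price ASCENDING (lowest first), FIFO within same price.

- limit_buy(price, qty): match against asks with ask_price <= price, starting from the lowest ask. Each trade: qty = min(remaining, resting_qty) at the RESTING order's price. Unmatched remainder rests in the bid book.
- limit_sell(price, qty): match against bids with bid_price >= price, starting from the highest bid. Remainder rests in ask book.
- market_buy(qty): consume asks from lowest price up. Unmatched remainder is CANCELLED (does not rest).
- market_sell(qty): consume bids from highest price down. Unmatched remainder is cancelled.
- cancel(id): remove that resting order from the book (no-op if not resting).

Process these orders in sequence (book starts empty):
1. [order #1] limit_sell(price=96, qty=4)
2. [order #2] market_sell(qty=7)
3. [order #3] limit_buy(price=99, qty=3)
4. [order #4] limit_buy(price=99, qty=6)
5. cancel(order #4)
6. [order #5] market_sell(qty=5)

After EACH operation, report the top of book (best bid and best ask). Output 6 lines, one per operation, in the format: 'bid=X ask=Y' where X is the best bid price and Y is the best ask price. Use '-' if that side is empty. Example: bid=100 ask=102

After op 1 [order #1] limit_sell(price=96, qty=4): fills=none; bids=[-] asks=[#1:4@96]
After op 2 [order #2] market_sell(qty=7): fills=none; bids=[-] asks=[#1:4@96]
After op 3 [order #3] limit_buy(price=99, qty=3): fills=#3x#1:3@96; bids=[-] asks=[#1:1@96]
After op 4 [order #4] limit_buy(price=99, qty=6): fills=#4x#1:1@96; bids=[#4:5@99] asks=[-]
After op 5 cancel(order #4): fills=none; bids=[-] asks=[-]
After op 6 [order #5] market_sell(qty=5): fills=none; bids=[-] asks=[-]

Answer: bid=- ask=96
bid=- ask=96
bid=- ask=96
bid=99 ask=-
bid=- ask=-
bid=- ask=-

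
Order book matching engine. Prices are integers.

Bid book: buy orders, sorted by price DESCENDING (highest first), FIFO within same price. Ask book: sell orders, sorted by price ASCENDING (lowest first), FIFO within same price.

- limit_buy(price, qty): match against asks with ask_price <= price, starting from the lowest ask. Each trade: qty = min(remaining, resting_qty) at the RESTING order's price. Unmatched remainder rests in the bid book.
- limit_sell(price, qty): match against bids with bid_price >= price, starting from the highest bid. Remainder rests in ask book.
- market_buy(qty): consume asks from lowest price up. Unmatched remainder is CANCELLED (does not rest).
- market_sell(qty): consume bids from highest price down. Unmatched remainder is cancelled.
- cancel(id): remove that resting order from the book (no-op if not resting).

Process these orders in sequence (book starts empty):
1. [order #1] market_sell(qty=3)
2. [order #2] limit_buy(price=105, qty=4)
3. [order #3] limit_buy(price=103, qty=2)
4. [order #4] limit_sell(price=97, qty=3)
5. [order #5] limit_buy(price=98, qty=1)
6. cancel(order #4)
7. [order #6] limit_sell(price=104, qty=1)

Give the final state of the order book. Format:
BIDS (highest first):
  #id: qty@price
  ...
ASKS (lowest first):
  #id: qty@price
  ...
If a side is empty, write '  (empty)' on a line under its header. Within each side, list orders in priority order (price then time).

Answer: BIDS (highest first):
  #3: 2@103
  #5: 1@98
ASKS (lowest first):
  (empty)

Derivation:
After op 1 [order #1] market_sell(qty=3): fills=none; bids=[-] asks=[-]
After op 2 [order #2] limit_buy(price=105, qty=4): fills=none; bids=[#2:4@105] asks=[-]
After op 3 [order #3] limit_buy(price=103, qty=2): fills=none; bids=[#2:4@105 #3:2@103] asks=[-]
After op 4 [order #4] limit_sell(price=97, qty=3): fills=#2x#4:3@105; bids=[#2:1@105 #3:2@103] asks=[-]
After op 5 [order #5] limit_buy(price=98, qty=1): fills=none; bids=[#2:1@105 #3:2@103 #5:1@98] asks=[-]
After op 6 cancel(order #4): fills=none; bids=[#2:1@105 #3:2@103 #5:1@98] asks=[-]
After op 7 [order #6] limit_sell(price=104, qty=1): fills=#2x#6:1@105; bids=[#3:2@103 #5:1@98] asks=[-]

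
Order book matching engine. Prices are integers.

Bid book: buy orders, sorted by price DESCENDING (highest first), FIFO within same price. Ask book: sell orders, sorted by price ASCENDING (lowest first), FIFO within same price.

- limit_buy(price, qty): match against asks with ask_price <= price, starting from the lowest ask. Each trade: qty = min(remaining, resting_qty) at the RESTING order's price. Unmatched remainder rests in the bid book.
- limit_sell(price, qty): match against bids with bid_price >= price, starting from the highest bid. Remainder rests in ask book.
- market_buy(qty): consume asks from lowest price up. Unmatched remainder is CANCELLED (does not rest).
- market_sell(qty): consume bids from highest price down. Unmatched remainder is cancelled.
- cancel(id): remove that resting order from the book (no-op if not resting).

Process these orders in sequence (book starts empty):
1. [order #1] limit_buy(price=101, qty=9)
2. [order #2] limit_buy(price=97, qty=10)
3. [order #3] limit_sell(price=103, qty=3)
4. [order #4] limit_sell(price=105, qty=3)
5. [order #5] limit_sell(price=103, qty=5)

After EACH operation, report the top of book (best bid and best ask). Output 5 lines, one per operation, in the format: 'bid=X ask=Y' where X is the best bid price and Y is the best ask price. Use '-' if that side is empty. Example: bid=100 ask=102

Answer: bid=101 ask=-
bid=101 ask=-
bid=101 ask=103
bid=101 ask=103
bid=101 ask=103

Derivation:
After op 1 [order #1] limit_buy(price=101, qty=9): fills=none; bids=[#1:9@101] asks=[-]
After op 2 [order #2] limit_buy(price=97, qty=10): fills=none; bids=[#1:9@101 #2:10@97] asks=[-]
After op 3 [order #3] limit_sell(price=103, qty=3): fills=none; bids=[#1:9@101 #2:10@97] asks=[#3:3@103]
After op 4 [order #4] limit_sell(price=105, qty=3): fills=none; bids=[#1:9@101 #2:10@97] asks=[#3:3@103 #4:3@105]
After op 5 [order #5] limit_sell(price=103, qty=5): fills=none; bids=[#1:9@101 #2:10@97] asks=[#3:3@103 #5:5@103 #4:3@105]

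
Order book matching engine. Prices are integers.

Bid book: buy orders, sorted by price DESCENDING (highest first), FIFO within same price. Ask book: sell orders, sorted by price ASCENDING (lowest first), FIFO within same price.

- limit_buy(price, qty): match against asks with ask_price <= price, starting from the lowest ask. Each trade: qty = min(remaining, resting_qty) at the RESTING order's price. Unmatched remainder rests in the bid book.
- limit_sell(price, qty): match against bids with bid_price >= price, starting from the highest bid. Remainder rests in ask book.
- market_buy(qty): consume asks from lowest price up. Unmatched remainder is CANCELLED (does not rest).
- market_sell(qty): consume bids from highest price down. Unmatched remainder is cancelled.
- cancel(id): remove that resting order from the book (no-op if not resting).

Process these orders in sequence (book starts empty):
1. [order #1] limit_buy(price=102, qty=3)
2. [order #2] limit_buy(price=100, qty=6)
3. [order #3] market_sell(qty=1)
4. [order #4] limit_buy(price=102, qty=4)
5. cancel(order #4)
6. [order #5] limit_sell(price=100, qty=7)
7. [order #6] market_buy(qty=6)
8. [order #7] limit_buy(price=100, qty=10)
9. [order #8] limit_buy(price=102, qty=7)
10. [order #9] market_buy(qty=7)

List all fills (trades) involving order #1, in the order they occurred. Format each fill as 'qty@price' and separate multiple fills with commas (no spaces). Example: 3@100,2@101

After op 1 [order #1] limit_buy(price=102, qty=3): fills=none; bids=[#1:3@102] asks=[-]
After op 2 [order #2] limit_buy(price=100, qty=6): fills=none; bids=[#1:3@102 #2:6@100] asks=[-]
After op 3 [order #3] market_sell(qty=1): fills=#1x#3:1@102; bids=[#1:2@102 #2:6@100] asks=[-]
After op 4 [order #4] limit_buy(price=102, qty=4): fills=none; bids=[#1:2@102 #4:4@102 #2:6@100] asks=[-]
After op 5 cancel(order #4): fills=none; bids=[#1:2@102 #2:6@100] asks=[-]
After op 6 [order #5] limit_sell(price=100, qty=7): fills=#1x#5:2@102 #2x#5:5@100; bids=[#2:1@100] asks=[-]
After op 7 [order #6] market_buy(qty=6): fills=none; bids=[#2:1@100] asks=[-]
After op 8 [order #7] limit_buy(price=100, qty=10): fills=none; bids=[#2:1@100 #7:10@100] asks=[-]
After op 9 [order #8] limit_buy(price=102, qty=7): fills=none; bids=[#8:7@102 #2:1@100 #7:10@100] asks=[-]
After op 10 [order #9] market_buy(qty=7): fills=none; bids=[#8:7@102 #2:1@100 #7:10@100] asks=[-]

Answer: 1@102,2@102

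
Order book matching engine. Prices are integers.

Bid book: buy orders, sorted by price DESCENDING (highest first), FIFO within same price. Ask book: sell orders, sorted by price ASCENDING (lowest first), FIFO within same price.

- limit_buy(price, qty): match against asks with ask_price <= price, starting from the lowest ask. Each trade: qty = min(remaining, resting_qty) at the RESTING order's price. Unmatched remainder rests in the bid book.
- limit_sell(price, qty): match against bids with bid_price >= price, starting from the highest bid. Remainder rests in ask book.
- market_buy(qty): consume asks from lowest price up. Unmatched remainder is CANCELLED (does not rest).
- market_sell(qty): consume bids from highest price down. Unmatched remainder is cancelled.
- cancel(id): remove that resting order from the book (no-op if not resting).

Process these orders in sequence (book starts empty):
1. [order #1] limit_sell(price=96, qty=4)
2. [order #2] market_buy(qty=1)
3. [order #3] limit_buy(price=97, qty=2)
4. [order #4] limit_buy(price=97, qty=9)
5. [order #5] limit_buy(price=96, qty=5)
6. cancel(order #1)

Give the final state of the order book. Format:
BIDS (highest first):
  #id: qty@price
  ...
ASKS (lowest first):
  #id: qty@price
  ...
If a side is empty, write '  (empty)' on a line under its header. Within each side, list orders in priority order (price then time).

Answer: BIDS (highest first):
  #4: 8@97
  #5: 5@96
ASKS (lowest first):
  (empty)

Derivation:
After op 1 [order #1] limit_sell(price=96, qty=4): fills=none; bids=[-] asks=[#1:4@96]
After op 2 [order #2] market_buy(qty=1): fills=#2x#1:1@96; bids=[-] asks=[#1:3@96]
After op 3 [order #3] limit_buy(price=97, qty=2): fills=#3x#1:2@96; bids=[-] asks=[#1:1@96]
After op 4 [order #4] limit_buy(price=97, qty=9): fills=#4x#1:1@96; bids=[#4:8@97] asks=[-]
After op 5 [order #5] limit_buy(price=96, qty=5): fills=none; bids=[#4:8@97 #5:5@96] asks=[-]
After op 6 cancel(order #1): fills=none; bids=[#4:8@97 #5:5@96] asks=[-]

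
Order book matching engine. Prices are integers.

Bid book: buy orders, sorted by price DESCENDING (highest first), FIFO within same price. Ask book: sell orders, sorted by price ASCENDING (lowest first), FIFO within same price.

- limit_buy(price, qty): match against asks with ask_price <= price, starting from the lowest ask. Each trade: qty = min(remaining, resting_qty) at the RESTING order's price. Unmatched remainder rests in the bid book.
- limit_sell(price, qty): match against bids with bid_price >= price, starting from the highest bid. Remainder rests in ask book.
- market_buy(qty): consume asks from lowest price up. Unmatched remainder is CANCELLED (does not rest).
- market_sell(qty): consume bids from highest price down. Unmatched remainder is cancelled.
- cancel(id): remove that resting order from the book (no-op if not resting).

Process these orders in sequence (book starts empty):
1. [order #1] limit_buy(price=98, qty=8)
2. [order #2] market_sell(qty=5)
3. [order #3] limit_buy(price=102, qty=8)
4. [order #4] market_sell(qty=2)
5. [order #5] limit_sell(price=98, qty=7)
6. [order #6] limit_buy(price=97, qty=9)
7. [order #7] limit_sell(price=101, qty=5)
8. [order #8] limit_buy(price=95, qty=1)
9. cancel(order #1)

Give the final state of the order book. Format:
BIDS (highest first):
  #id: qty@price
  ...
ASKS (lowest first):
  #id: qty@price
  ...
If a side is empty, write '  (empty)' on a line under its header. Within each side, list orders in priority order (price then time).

After op 1 [order #1] limit_buy(price=98, qty=8): fills=none; bids=[#1:8@98] asks=[-]
After op 2 [order #2] market_sell(qty=5): fills=#1x#2:5@98; bids=[#1:3@98] asks=[-]
After op 3 [order #3] limit_buy(price=102, qty=8): fills=none; bids=[#3:8@102 #1:3@98] asks=[-]
After op 4 [order #4] market_sell(qty=2): fills=#3x#4:2@102; bids=[#3:6@102 #1:3@98] asks=[-]
After op 5 [order #5] limit_sell(price=98, qty=7): fills=#3x#5:6@102 #1x#5:1@98; bids=[#1:2@98] asks=[-]
After op 6 [order #6] limit_buy(price=97, qty=9): fills=none; bids=[#1:2@98 #6:9@97] asks=[-]
After op 7 [order #7] limit_sell(price=101, qty=5): fills=none; bids=[#1:2@98 #6:9@97] asks=[#7:5@101]
After op 8 [order #8] limit_buy(price=95, qty=1): fills=none; bids=[#1:2@98 #6:9@97 #8:1@95] asks=[#7:5@101]
After op 9 cancel(order #1): fills=none; bids=[#6:9@97 #8:1@95] asks=[#7:5@101]

Answer: BIDS (highest first):
  #6: 9@97
  #8: 1@95
ASKS (lowest first):
  #7: 5@101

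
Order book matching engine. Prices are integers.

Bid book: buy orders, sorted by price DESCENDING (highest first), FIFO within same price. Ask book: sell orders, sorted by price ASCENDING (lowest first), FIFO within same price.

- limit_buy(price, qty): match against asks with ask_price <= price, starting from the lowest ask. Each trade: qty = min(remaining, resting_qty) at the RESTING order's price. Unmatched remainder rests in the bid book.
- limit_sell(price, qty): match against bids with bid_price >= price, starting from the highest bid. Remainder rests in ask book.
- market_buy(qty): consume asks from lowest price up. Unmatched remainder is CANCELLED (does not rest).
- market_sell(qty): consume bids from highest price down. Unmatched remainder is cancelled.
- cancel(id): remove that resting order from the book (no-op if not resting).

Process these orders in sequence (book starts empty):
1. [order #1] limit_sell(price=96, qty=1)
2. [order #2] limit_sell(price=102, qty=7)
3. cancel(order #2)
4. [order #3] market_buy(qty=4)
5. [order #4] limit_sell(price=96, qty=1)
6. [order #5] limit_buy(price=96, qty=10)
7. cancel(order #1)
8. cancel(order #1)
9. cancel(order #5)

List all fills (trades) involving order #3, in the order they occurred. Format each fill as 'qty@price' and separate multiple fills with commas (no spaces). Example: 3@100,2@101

After op 1 [order #1] limit_sell(price=96, qty=1): fills=none; bids=[-] asks=[#1:1@96]
After op 2 [order #2] limit_sell(price=102, qty=7): fills=none; bids=[-] asks=[#1:1@96 #2:7@102]
After op 3 cancel(order #2): fills=none; bids=[-] asks=[#1:1@96]
After op 4 [order #3] market_buy(qty=4): fills=#3x#1:1@96; bids=[-] asks=[-]
After op 5 [order #4] limit_sell(price=96, qty=1): fills=none; bids=[-] asks=[#4:1@96]
After op 6 [order #5] limit_buy(price=96, qty=10): fills=#5x#4:1@96; bids=[#5:9@96] asks=[-]
After op 7 cancel(order #1): fills=none; bids=[#5:9@96] asks=[-]
After op 8 cancel(order #1): fills=none; bids=[#5:9@96] asks=[-]
After op 9 cancel(order #5): fills=none; bids=[-] asks=[-]

Answer: 1@96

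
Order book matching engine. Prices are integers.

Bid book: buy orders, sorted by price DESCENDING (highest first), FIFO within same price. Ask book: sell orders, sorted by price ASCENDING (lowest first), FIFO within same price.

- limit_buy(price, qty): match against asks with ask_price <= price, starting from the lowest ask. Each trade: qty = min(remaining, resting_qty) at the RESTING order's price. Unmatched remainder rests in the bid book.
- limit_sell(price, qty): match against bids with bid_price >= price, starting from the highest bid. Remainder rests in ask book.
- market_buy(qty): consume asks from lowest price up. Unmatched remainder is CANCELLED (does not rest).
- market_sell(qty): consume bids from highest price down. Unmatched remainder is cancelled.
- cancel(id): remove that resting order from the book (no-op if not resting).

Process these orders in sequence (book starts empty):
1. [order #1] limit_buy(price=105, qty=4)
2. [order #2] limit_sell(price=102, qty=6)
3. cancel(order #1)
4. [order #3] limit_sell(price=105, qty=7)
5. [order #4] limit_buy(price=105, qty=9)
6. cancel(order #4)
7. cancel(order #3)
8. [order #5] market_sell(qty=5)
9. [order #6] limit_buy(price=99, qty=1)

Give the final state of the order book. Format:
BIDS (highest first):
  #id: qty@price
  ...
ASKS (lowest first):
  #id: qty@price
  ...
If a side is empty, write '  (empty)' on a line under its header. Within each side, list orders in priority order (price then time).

After op 1 [order #1] limit_buy(price=105, qty=4): fills=none; bids=[#1:4@105] asks=[-]
After op 2 [order #2] limit_sell(price=102, qty=6): fills=#1x#2:4@105; bids=[-] asks=[#2:2@102]
After op 3 cancel(order #1): fills=none; bids=[-] asks=[#2:2@102]
After op 4 [order #3] limit_sell(price=105, qty=7): fills=none; bids=[-] asks=[#2:2@102 #3:7@105]
After op 5 [order #4] limit_buy(price=105, qty=9): fills=#4x#2:2@102 #4x#3:7@105; bids=[-] asks=[-]
After op 6 cancel(order #4): fills=none; bids=[-] asks=[-]
After op 7 cancel(order #3): fills=none; bids=[-] asks=[-]
After op 8 [order #5] market_sell(qty=5): fills=none; bids=[-] asks=[-]
After op 9 [order #6] limit_buy(price=99, qty=1): fills=none; bids=[#6:1@99] asks=[-]

Answer: BIDS (highest first):
  #6: 1@99
ASKS (lowest first):
  (empty)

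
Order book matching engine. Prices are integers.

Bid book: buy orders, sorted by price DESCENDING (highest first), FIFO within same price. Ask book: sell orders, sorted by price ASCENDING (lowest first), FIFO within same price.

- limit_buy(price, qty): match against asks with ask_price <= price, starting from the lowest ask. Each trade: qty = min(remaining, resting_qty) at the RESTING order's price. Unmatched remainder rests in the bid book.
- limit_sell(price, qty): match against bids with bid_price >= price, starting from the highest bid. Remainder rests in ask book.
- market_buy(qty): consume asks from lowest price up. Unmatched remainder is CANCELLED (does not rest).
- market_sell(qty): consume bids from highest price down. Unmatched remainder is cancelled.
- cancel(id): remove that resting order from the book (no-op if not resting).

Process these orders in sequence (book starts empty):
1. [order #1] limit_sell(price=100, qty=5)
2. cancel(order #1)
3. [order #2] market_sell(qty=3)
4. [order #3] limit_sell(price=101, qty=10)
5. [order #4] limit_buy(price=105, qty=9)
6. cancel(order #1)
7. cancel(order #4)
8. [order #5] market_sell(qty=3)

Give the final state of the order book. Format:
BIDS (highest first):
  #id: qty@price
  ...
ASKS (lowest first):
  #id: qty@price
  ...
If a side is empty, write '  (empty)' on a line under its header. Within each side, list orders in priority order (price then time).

After op 1 [order #1] limit_sell(price=100, qty=5): fills=none; bids=[-] asks=[#1:5@100]
After op 2 cancel(order #1): fills=none; bids=[-] asks=[-]
After op 3 [order #2] market_sell(qty=3): fills=none; bids=[-] asks=[-]
After op 4 [order #3] limit_sell(price=101, qty=10): fills=none; bids=[-] asks=[#3:10@101]
After op 5 [order #4] limit_buy(price=105, qty=9): fills=#4x#3:9@101; bids=[-] asks=[#3:1@101]
After op 6 cancel(order #1): fills=none; bids=[-] asks=[#3:1@101]
After op 7 cancel(order #4): fills=none; bids=[-] asks=[#3:1@101]
After op 8 [order #5] market_sell(qty=3): fills=none; bids=[-] asks=[#3:1@101]

Answer: BIDS (highest first):
  (empty)
ASKS (lowest first):
  #3: 1@101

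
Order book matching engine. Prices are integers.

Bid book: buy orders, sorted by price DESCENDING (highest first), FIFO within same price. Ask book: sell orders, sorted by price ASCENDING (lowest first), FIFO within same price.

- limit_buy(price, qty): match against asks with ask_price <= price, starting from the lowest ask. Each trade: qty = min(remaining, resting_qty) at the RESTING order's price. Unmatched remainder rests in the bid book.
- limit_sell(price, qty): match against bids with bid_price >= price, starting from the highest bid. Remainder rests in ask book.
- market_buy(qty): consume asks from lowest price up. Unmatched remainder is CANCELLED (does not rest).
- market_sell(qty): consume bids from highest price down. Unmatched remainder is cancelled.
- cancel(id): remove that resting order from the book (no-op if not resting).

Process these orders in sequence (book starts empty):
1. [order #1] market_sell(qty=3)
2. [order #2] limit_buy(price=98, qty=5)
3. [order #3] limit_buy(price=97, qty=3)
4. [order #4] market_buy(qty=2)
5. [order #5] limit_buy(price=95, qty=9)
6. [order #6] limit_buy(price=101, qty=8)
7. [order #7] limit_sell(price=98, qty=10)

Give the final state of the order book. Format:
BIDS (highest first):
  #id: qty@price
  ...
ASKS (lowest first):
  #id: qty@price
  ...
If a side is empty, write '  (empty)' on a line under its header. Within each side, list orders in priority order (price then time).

After op 1 [order #1] market_sell(qty=3): fills=none; bids=[-] asks=[-]
After op 2 [order #2] limit_buy(price=98, qty=5): fills=none; bids=[#2:5@98] asks=[-]
After op 3 [order #3] limit_buy(price=97, qty=3): fills=none; bids=[#2:5@98 #3:3@97] asks=[-]
After op 4 [order #4] market_buy(qty=2): fills=none; bids=[#2:5@98 #3:3@97] asks=[-]
After op 5 [order #5] limit_buy(price=95, qty=9): fills=none; bids=[#2:5@98 #3:3@97 #5:9@95] asks=[-]
After op 6 [order #6] limit_buy(price=101, qty=8): fills=none; bids=[#6:8@101 #2:5@98 #3:3@97 #5:9@95] asks=[-]
After op 7 [order #7] limit_sell(price=98, qty=10): fills=#6x#7:8@101 #2x#7:2@98; bids=[#2:3@98 #3:3@97 #5:9@95] asks=[-]

Answer: BIDS (highest first):
  #2: 3@98
  #3: 3@97
  #5: 9@95
ASKS (lowest first):
  (empty)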